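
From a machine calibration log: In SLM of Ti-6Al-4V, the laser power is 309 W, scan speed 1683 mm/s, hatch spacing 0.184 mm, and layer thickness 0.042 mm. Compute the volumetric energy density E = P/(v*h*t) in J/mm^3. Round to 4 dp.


E = 309 / (1683*0.184*0.042) = 23.7579 J/mm^3


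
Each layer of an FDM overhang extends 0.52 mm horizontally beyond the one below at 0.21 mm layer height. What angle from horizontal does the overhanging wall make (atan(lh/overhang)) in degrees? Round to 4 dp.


angle = atan(0.21/0.52) = 21.9911 degrees


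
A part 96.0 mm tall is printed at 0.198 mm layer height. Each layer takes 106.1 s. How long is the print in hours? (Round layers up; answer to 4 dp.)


Layers = ceil(96.0/0.198) = 485
t = 485 * 106.1 / 3600 = 14.294 hrs


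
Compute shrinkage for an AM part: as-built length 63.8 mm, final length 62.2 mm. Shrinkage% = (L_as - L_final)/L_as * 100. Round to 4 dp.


Shrinkage = ((63.8-62.2)/63.8)*100 = 2.5078 %


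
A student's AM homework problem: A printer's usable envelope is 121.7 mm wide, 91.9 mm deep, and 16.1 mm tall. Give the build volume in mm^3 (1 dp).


V = 121.7 * 91.9 * 16.1 = 180066.1 mm^3


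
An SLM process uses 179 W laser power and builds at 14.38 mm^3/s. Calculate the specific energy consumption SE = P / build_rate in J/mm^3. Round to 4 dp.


SE = 179 / 14.38 = 12.4478 J/mm^3


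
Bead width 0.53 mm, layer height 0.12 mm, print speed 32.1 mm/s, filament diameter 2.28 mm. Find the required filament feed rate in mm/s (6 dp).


Q = 0.53 * 0.12 * 32.1 = 2.04156 mm^3/s
A_fil = pi*(2.28/2)^2 = 4.08281381 mm^2
v_feed = 2.04156 / 4.08281381 = 0.500037 mm/s


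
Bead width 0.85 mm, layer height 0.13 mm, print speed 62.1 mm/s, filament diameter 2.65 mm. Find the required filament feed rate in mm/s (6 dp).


Q = 0.85 * 0.13 * 62.1 = 6.86205 mm^3/s
A_fil = pi*(2.65/2)^2 = 5.5154586 mm^2
v_feed = 6.86205 / 5.5154586 = 1.244149 mm/s


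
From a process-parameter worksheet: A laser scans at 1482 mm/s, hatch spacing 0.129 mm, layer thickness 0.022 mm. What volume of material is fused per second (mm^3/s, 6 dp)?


Rate = 1482 * 0.129 * 0.022 = 4.205916 mm^3/s


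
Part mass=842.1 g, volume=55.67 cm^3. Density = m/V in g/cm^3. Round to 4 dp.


rho = 842.1 / 55.67 = 15.1266 g/cm^3


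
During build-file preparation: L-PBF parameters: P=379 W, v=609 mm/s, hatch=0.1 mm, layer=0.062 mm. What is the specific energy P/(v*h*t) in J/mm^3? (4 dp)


Build rate = 609 * 0.1 * 0.062 = 3.7758 mm^3/s
SE = 379 / 3.7758 = 100.3761 J/mm^3


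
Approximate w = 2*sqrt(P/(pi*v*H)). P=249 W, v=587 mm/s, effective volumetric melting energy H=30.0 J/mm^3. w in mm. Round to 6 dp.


w = 2*sqrt(249/(pi*587*30.0)) = 0.134176 mm


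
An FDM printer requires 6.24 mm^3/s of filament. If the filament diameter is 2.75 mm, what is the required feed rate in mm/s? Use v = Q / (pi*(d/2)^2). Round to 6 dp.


A = pi*(2.75/2)^2 = 5.939574
v = 6.24 / 5.939574 = 1.05058 mm/s


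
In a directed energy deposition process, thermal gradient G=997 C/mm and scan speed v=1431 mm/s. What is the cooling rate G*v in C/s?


CR = 997 * 1431 = 1426707 C/s


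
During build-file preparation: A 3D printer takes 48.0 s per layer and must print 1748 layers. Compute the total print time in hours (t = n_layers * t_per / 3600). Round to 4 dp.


t = 1748 * 48.0 / 3600 = 23.3067 hrs


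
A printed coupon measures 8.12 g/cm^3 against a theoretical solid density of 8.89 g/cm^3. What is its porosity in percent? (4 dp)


Porosity = (1-8.12/8.89)*100 = 8.6614 %


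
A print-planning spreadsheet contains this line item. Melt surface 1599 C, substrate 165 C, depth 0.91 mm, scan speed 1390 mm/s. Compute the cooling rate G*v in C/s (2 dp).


G = (1599-165)/0.91 = 1575.82417582 C/mm
CR = 1575.82417582 * 1390 = 2190395.6 C/s


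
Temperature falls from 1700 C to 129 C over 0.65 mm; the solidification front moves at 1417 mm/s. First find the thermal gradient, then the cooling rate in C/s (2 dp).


G = (1700-129)/0.65 = 2416.92307692 C/mm
CR = 2416.92307692 * 1417 = 3424780.0 C/s


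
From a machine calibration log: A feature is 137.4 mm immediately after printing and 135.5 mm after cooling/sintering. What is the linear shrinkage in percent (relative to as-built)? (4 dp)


Shrinkage = ((137.4-135.5)/137.4)*100 = 1.3828 %


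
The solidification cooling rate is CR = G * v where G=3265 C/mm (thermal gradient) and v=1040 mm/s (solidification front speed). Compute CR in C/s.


CR = 3265 * 1040 = 3395600 C/s


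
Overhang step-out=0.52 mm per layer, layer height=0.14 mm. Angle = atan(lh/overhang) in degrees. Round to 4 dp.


angle = atan(0.14/0.52) = 15.0685 degrees


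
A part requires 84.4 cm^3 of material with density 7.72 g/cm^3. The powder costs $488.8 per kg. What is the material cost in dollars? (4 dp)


Mass = 84.4*7.72/1000 = 0.651568 kg
Cost = 0.651568 * 488.8 = 318.4864 $


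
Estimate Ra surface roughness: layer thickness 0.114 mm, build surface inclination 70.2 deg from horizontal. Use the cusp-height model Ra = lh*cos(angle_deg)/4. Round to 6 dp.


Ra = 0.114 * cos(70.2) / 4 = 0.009654 mm


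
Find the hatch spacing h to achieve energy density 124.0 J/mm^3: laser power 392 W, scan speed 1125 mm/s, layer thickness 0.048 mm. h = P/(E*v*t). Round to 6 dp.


h = 392 / (124.0*1125*0.048) = 0.058542 mm


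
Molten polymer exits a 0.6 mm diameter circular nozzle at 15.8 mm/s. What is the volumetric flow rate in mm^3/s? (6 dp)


A = pi*(0.6/2)^2 = 0.28274334 mm^2
Q = 0.28274334 * 15.8 = 4.467345 mm^3/s


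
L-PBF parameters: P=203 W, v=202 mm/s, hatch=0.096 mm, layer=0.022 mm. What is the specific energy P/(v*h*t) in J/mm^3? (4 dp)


Build rate = 202 * 0.096 * 0.022 = 0.426624 mm^3/s
SE = 203 / 0.426624 = 475.8288 J/mm^3


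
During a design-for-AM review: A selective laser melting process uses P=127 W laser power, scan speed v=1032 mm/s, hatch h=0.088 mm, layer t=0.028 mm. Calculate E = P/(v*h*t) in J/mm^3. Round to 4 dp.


E = 127 / (1032*0.088*0.028) = 49.944 J/mm^3


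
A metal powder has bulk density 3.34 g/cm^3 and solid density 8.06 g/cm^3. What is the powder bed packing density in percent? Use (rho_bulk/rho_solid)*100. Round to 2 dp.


Packing = (3.34/8.06)*100 = 41.44 %


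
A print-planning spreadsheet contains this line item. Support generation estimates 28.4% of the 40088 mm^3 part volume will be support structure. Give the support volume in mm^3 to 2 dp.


V_support = 40088 * 0.284 = 11384.99 mm^3


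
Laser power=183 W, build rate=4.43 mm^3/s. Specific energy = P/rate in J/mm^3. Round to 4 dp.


SE = 183 / 4.43 = 41.3093 J/mm^3


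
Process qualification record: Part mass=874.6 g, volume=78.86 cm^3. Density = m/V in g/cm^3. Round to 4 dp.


rho = 874.6 / 78.86 = 11.0905 g/cm^3


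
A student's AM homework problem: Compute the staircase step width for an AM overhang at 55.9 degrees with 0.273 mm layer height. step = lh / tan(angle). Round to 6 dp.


step = 0.273 / tan(55.9) = 0.184835 mm


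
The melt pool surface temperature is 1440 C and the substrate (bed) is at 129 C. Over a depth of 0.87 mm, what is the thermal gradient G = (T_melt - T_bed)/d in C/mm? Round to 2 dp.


G = (1440-129)/0.87 = 1506.9 C/mm


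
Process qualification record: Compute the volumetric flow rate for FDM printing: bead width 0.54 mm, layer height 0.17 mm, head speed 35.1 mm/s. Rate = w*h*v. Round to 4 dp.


Rate = 0.54 * 0.17 * 35.1 = 3.2222 mm^3/s


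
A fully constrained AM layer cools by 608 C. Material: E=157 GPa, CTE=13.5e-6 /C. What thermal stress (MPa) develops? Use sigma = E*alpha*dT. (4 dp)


sigma = 157*1000 * 13.5e-6 * 608 = 1288.656 MPa


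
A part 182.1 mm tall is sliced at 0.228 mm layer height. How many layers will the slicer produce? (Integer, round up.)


Layers = ceil(182.1/0.228) = 799


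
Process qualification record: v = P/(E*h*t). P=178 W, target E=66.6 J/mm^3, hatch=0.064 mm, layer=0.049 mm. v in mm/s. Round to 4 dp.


v = 178 / (66.6*0.064*0.049) = 852.2553 mm/s


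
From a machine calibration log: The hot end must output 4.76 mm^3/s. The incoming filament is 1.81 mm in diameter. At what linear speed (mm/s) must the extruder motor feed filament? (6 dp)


A = pi*(1.81/2)^2 = 2.573043
v = 4.76 / 2.573043 = 1.84995 mm/s


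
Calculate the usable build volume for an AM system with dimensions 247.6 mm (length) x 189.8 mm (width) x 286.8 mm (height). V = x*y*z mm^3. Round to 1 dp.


V = 247.6 * 189.8 * 286.8 = 13478016.9 mm^3


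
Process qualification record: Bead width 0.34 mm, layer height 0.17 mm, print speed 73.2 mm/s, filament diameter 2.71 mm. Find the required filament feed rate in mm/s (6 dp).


Q = 0.34 * 0.17 * 73.2 = 4.23096 mm^3/s
A_fil = pi*(2.71/2)^2 = 5.76804265 mm^2
v_feed = 4.23096 / 5.76804265 = 0.733517 mm/s


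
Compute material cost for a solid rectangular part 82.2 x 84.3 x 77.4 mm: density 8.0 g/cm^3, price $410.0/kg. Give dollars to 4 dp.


V = 82.2 * 84.3 * 77.4 = 536340.204 mm^3 = 536.340204 cm^3
Mass = 536.340204 * 8.0 / 1000 = 4.29072163 kg
Cost = 4.29072163 * 410.0 = 1759.1959 $


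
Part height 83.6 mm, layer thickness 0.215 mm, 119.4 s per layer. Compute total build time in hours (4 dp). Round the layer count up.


Layers = ceil(83.6/0.215) = 389
t = 389 * 119.4 / 3600 = 12.9018 hrs


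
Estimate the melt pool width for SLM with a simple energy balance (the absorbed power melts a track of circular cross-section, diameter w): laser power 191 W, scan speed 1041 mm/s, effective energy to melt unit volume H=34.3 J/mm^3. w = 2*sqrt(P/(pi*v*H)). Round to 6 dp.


w = 2*sqrt(191/(pi*1041*34.3)) = 0.082528 mm


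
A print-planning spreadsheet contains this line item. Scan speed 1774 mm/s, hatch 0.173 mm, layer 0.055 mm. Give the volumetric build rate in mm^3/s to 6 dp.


Rate = 1774 * 0.173 * 0.055 = 16.87961 mm^3/s


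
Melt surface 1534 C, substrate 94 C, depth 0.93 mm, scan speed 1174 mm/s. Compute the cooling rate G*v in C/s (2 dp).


G = (1534-94)/0.93 = 1548.38709677 C/mm
CR = 1548.38709677 * 1174 = 1817806.45 C/s


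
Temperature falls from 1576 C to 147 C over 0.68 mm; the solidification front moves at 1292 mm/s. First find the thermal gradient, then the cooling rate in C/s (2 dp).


G = (1576-147)/0.68 = 2101.47058824 C/mm
CR = 2101.47058824 * 1292 = 2715100.0 C/s


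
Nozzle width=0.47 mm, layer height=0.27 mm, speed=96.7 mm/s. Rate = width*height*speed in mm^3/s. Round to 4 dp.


Rate = 0.47 * 0.27 * 96.7 = 12.2712 mm^3/s


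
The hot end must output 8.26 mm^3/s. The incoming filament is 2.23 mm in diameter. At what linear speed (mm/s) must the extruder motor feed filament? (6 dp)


A = pi*(2.23/2)^2 = 3.905707
v = 8.26 / 3.905707 = 2.114854 mm/s


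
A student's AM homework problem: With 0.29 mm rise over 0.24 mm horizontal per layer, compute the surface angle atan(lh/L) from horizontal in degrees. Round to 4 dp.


angle = atan(0.29/0.24) = 50.3893 degrees


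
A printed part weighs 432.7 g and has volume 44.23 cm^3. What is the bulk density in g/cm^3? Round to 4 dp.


rho = 432.7 / 44.23 = 9.783 g/cm^3


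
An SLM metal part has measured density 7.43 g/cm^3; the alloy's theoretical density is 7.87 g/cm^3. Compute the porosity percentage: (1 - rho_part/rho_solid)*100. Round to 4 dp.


Porosity = (1-7.43/7.87)*100 = 5.5909 %


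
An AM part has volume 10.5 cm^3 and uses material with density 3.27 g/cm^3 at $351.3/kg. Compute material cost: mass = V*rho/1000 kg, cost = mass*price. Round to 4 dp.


Mass = 10.5*3.27/1000 = 0.034335 kg
Cost = 0.034335 * 351.3 = 12.0619 $


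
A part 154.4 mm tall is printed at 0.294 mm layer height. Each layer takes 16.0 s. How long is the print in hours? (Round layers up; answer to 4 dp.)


Layers = ceil(154.4/0.294) = 526
t = 526 * 16.0 / 3600 = 2.3378 hrs


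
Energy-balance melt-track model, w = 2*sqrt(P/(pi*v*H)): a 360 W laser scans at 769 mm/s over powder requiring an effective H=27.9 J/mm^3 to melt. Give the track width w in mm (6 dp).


w = 2*sqrt(360/(pi*769*27.9)) = 0.146164 mm


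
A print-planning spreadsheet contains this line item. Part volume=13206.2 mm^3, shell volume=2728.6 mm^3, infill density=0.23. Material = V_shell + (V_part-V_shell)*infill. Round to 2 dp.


V_infill = (13206.2 - 2728.6) * 0.23 = 2409.85
V_total = 2728.6 + 2409.85 = 5138.45 mm^3


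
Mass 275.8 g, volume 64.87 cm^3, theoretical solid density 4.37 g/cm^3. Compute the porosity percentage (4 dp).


rho_part = 275.8 / 64.87 = 4.25158008 g/cm^3
Porosity = (1 - 4.25158008/4.37)*100 = 2.7098 %


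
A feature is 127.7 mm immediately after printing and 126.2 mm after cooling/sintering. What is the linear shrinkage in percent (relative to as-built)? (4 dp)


Shrinkage = ((127.7-126.2)/127.7)*100 = 1.1746 %


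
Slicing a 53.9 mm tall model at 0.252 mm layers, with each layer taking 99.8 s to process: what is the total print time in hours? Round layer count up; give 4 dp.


Layers = ceil(53.9/0.252) = 214
t = 214 * 99.8 / 3600 = 5.9326 hrs


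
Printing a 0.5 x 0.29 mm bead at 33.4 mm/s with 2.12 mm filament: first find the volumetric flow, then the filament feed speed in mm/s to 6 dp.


Q = 0.5 * 0.29 * 33.4 = 4.843 mm^3/s
A_fil = pi*(2.12/2)^2 = 3.52989351 mm^2
v_feed = 4.843 / 3.52989351 = 1.371996 mm/s


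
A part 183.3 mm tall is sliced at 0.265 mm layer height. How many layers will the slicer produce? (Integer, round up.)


Layers = ceil(183.3/0.265) = 692


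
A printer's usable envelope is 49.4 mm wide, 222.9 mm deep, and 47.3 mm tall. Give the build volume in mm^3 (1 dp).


V = 49.4 * 222.9 * 47.3 = 520832.6 mm^3


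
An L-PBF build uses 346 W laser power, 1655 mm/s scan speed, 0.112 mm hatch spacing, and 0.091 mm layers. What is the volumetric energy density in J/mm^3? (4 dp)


E = 346 / (1655*0.112*0.091) = 20.5125 J/mm^3


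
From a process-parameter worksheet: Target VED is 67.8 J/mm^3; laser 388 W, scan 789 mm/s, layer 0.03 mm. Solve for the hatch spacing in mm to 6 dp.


h = 388 / (67.8*789*0.03) = 0.241771 mm


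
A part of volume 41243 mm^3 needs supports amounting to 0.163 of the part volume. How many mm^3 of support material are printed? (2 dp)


V_support = 41243 * 0.163 = 6722.61 mm^3


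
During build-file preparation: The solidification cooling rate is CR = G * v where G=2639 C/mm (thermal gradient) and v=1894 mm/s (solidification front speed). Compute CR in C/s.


CR = 2639 * 1894 = 4998266 C/s


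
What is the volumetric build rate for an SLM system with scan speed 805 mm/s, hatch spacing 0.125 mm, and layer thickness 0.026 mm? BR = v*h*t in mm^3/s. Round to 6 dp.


Rate = 805 * 0.125 * 0.026 = 2.61625 mm^3/s


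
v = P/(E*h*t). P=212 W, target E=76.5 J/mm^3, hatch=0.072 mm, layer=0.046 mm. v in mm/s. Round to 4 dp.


v = 212 / (76.5*0.072*0.046) = 836.7276 mm/s


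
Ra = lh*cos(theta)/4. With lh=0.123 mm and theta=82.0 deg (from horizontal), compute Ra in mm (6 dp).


Ra = 0.123 * cos(82.0) / 4 = 0.00428 mm


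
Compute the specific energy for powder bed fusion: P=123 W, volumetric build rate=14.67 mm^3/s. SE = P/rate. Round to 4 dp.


SE = 123 / 14.67 = 8.3845 J/mm^3


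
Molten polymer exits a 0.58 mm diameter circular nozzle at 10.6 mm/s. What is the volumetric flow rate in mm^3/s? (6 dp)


A = pi*(0.58/2)^2 = 0.26420794 mm^2
Q = 0.26420794 * 10.6 = 2.800604 mm^3/s


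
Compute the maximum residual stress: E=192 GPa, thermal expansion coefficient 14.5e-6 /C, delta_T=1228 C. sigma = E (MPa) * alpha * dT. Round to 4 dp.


sigma = 192*1000 * 14.5e-6 * 1228 = 3418.752 MPa


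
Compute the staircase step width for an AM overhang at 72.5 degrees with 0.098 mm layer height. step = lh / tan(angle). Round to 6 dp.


step = 0.098 / tan(72.5) = 0.030899 mm


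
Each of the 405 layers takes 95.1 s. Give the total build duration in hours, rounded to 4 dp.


t = 405 * 95.1 / 3600 = 10.6988 hrs


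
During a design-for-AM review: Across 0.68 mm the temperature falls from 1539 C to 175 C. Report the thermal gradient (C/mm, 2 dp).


G = (1539-175)/0.68 = 2005.88 C/mm


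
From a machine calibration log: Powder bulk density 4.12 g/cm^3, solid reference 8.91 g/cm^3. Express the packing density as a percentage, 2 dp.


Packing = (4.12/8.91)*100 = 46.24 %


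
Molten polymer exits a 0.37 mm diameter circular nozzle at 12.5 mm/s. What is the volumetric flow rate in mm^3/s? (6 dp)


A = pi*(0.37/2)^2 = 0.10752101 mm^2
Q = 0.10752101 * 12.5 = 1.344013 mm^3/s


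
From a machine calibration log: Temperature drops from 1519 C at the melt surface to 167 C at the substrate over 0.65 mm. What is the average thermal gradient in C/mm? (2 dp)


G = (1519-167)/0.65 = 2080.0 C/mm


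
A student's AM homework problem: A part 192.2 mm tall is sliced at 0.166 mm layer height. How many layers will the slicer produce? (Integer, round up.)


Layers = ceil(192.2/0.166) = 1158


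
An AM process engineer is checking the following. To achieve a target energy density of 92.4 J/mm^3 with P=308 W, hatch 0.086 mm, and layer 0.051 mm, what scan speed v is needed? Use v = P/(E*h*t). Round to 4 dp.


v = 308 / (92.4*0.086*0.051) = 759.9939 mm/s


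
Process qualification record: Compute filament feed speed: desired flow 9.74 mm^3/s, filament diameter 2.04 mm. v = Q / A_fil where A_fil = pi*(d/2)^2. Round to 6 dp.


A = pi*(2.04/2)^2 = 3.268513
v = 9.74 / 3.268513 = 2.979948 mm/s


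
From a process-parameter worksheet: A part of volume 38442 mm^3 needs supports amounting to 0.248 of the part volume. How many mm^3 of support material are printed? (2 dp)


V_support = 38442 * 0.248 = 9533.62 mm^3


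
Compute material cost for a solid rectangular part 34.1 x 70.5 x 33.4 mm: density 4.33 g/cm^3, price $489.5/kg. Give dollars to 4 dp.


V = 34.1 * 70.5 * 33.4 = 80295.27 mm^3 = 80.29527 cm^3
Mass = 80.29527 * 4.33 / 1000 = 0.34767852 kg
Cost = 0.34767852 * 489.5 = 170.1886 $


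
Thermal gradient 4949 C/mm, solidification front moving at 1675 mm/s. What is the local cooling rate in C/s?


CR = 4949 * 1675 = 8289575 C/s


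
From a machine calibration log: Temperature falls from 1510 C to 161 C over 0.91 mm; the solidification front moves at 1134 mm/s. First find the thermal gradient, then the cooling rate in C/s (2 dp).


G = (1510-161)/0.91 = 1482.41758242 C/mm
CR = 1482.41758242 * 1134 = 1681061.54 C/s


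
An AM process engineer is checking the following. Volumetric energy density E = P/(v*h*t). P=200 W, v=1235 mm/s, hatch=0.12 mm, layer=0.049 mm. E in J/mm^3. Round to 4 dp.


E = 200 / (1235*0.12*0.049) = 27.5414 J/mm^3


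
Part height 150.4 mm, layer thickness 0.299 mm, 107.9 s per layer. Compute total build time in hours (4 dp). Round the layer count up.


Layers = ceil(150.4/0.299) = 504
t = 504 * 107.9 / 3600 = 15.106 hrs


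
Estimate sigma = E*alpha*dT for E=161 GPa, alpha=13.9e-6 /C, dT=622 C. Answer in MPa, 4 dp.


sigma = 161*1000 * 13.9e-6 * 622 = 1391.9738 MPa


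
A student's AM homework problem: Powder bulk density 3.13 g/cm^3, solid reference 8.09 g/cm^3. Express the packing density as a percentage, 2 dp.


Packing = (3.13/8.09)*100 = 38.69 %


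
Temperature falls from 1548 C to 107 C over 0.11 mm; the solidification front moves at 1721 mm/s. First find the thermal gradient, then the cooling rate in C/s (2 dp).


G = (1548-107)/0.11 = 13100.0 C/mm
CR = 13100.0 * 1721 = 22545100.0 C/s


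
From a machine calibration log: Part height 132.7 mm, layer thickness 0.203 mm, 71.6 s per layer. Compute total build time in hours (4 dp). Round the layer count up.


Layers = ceil(132.7/0.203) = 654
t = 654 * 71.6 / 3600 = 13.0073 hrs


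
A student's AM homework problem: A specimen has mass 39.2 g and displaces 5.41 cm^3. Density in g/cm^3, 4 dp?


rho = 39.2 / 5.41 = 7.2458 g/cm^3


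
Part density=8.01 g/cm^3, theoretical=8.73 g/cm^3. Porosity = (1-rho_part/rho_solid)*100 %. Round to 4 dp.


Porosity = (1-8.01/8.73)*100 = 8.2474 %


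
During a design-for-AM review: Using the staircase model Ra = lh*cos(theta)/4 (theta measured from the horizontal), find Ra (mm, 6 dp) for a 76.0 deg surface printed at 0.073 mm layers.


Ra = 0.073 * cos(76.0) / 4 = 0.004415 mm


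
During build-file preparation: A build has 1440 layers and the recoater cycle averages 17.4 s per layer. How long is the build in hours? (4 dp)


t = 1440 * 17.4 / 3600 = 6.96 hrs


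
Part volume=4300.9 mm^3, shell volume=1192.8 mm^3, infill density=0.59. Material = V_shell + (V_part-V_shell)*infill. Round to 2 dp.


V_infill = (4300.9 - 1192.8) * 0.59 = 1833.78
V_total = 1192.8 + 1833.78 = 3026.58 mm^3


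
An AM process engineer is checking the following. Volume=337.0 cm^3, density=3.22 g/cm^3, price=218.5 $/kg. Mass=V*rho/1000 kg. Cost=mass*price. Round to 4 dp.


Mass = 337.0*3.22/1000 = 1.08514 kg
Cost = 1.08514 * 218.5 = 237.1031 $


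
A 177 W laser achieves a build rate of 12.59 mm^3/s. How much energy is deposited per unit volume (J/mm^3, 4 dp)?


SE = 177 / 12.59 = 14.0588 J/mm^3


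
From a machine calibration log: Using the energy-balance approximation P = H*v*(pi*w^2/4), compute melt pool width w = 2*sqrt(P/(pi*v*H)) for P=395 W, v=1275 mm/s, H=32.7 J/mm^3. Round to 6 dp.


w = 2*sqrt(395/(pi*1275*32.7)) = 0.109831 mm


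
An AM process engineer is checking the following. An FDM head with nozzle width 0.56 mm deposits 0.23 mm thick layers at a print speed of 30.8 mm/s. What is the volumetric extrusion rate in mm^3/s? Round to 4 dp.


Rate = 0.56 * 0.23 * 30.8 = 3.967 mm^3/s


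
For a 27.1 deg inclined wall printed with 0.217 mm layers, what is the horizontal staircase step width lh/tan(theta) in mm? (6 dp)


step = 0.217 / tan(27.1) = 0.424055 mm


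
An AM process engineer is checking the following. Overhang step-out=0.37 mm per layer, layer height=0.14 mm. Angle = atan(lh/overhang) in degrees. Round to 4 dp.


angle = atan(0.14/0.37) = 20.7256 degrees


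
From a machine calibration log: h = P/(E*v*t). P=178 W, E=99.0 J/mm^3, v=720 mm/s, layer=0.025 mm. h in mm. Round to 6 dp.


h = 178 / (99.0*720*0.025) = 0.099888 mm


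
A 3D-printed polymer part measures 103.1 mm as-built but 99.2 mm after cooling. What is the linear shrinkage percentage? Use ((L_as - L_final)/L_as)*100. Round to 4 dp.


Shrinkage = ((103.1-99.2)/103.1)*100 = 3.7827 %


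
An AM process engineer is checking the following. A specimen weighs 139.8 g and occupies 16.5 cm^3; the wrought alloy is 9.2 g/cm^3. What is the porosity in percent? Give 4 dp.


rho_part = 139.8 / 16.5 = 8.47272727 g/cm^3
Porosity = (1 - 8.47272727/9.2)*100 = 7.9051 %


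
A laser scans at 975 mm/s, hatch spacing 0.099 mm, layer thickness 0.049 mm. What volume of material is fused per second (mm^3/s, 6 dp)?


Rate = 975 * 0.099 * 0.049 = 4.729725 mm^3/s


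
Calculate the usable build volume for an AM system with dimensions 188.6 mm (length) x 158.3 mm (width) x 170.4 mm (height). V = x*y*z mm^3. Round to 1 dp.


V = 188.6 * 158.3 * 170.4 = 5087356.8 mm^3


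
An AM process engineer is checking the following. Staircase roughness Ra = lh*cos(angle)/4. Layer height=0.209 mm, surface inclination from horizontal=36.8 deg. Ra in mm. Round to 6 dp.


Ra = 0.209 * cos(36.8) / 4 = 0.041838 mm


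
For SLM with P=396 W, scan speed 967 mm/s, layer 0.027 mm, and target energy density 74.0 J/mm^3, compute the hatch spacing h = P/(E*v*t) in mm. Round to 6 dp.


h = 396 / (74.0*967*0.027) = 0.204962 mm


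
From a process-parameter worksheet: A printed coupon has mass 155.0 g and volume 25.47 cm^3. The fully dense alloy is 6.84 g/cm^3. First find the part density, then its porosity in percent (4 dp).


rho_part = 155.0 / 25.47 = 6.08559089 g/cm^3
Porosity = (1 - 6.08559089/6.84)*100 = 11.0294 %


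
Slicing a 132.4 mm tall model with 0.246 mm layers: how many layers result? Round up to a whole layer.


Layers = ceil(132.4/0.246) = 539


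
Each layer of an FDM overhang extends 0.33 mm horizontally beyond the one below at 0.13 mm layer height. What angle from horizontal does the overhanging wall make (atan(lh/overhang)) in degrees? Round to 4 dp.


angle = atan(0.13/0.33) = 21.5014 degrees


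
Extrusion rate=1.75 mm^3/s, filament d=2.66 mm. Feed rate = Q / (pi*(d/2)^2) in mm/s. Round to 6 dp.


A = pi*(2.66/2)^2 = 5.557163
v = 1.75 / 5.557163 = 0.314909 mm/s


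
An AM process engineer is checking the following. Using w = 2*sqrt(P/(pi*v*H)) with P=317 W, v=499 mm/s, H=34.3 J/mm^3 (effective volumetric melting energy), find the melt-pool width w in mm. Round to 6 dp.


w = 2*sqrt(317/(pi*499*34.3)) = 0.153563 mm


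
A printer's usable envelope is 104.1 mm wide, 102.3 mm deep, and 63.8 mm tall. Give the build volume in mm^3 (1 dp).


V = 104.1 * 102.3 * 63.8 = 679433.6 mm^3


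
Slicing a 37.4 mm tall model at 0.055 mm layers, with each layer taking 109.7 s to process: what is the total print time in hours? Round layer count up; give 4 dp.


Layers = ceil(37.4/0.055) = 680
t = 680 * 109.7 / 3600 = 20.7211 hrs


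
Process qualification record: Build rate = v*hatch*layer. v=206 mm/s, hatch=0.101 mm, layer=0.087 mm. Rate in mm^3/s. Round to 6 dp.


Rate = 206 * 0.101 * 0.087 = 1.810122 mm^3/s


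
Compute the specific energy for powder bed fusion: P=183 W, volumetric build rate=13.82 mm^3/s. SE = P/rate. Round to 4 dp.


SE = 183 / 13.82 = 13.2417 J/mm^3


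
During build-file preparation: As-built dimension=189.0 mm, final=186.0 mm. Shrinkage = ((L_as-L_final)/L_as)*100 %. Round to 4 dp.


Shrinkage = ((189.0-186.0)/189.0)*100 = 1.5873 %


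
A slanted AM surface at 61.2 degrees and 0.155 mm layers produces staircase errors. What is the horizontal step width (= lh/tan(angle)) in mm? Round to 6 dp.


step = 0.155 / tan(61.2) = 0.085212 mm


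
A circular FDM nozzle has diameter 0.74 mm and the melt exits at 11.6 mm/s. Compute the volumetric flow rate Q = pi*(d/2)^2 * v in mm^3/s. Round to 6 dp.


A = pi*(0.74/2)^2 = 0.43008403 mm^2
Q = 0.43008403 * 11.6 = 4.988975 mm^3/s


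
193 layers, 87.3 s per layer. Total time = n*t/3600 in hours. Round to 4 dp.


t = 193 * 87.3 / 3600 = 4.6803 hrs


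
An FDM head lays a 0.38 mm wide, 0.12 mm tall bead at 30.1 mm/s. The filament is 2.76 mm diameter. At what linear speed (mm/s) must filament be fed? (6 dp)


Q = 0.38 * 0.12 * 30.1 = 1.37256 mm^3/s
A_fil = pi*(2.76/2)^2 = 5.98284905 mm^2
v_feed = 1.37256 / 5.98284905 = 0.229416 mm/s


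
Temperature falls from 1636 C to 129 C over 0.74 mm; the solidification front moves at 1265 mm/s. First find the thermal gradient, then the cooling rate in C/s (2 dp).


G = (1636-129)/0.74 = 2036.48648649 C/mm
CR = 2036.48648649 * 1265 = 2576155.41 C/s


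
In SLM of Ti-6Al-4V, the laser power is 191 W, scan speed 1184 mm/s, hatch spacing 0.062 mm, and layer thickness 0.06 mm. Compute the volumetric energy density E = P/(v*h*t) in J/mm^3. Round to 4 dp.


E = 191 / (1184*0.062*0.06) = 43.3649 J/mm^3


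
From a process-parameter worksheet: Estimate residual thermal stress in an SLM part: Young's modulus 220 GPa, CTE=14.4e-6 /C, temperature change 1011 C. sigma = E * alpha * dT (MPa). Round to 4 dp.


sigma = 220*1000 * 14.4e-6 * 1011 = 3202.848 MPa


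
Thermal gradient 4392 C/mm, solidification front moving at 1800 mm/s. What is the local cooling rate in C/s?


CR = 4392 * 1800 = 7905600 C/s


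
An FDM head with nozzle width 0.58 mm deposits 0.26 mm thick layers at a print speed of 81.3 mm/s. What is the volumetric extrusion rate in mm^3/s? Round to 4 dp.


Rate = 0.58 * 0.26 * 81.3 = 12.26 mm^3/s


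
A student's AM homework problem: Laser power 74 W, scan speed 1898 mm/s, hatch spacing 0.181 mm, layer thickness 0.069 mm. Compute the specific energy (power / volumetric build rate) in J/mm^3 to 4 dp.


Build rate = 1898 * 0.181 * 0.069 = 23.704122 mm^3/s
SE = 74 / 23.704122 = 3.1218 J/mm^3


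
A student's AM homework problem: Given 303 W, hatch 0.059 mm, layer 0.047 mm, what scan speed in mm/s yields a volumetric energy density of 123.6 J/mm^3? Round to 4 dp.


v = 303 / (123.6*0.059*0.047) = 884.0448 mm/s


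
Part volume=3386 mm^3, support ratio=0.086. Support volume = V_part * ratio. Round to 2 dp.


V_support = 3386 * 0.086 = 291.2 mm^3


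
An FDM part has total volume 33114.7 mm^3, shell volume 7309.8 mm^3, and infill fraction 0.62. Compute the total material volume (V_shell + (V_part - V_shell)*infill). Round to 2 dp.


V_infill = (33114.7 - 7309.8) * 0.62 = 15999.04
V_total = 7309.8 + 15999.04 = 23308.84 mm^3


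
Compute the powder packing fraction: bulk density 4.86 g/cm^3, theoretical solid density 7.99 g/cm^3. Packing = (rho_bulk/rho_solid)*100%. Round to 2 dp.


Packing = (4.86/7.99)*100 = 60.83 %


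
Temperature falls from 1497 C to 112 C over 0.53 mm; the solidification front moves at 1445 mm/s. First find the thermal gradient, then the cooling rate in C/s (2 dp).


G = (1497-112)/0.53 = 2613.20754717 C/mm
CR = 2613.20754717 * 1445 = 3776084.91 C/s


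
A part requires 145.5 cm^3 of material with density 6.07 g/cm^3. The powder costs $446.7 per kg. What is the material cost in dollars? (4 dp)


Mass = 145.5*6.07/1000 = 0.883185 kg
Cost = 0.883185 * 446.7 = 394.5187 $


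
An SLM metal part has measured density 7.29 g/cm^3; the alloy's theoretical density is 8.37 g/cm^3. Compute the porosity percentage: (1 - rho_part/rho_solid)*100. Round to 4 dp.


Porosity = (1-7.29/8.37)*100 = 12.9032 %


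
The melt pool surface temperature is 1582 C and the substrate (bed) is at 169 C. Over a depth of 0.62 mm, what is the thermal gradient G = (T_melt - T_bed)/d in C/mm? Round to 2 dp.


G = (1582-169)/0.62 = 2279.03 C/mm


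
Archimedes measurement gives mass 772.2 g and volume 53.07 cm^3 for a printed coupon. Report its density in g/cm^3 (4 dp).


rho = 772.2 / 53.07 = 14.5506 g/cm^3


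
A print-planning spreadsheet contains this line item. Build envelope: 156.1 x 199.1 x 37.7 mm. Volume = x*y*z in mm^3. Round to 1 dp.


V = 156.1 * 199.1 * 37.7 = 1171697.5 mm^3


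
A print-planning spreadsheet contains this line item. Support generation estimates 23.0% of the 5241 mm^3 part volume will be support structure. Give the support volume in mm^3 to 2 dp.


V_support = 5241 * 0.23 = 1205.43 mm^3


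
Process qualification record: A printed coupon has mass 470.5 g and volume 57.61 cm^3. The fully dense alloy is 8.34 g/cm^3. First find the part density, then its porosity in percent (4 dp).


rho_part = 470.5 / 57.61 = 8.1669849 g/cm^3
Porosity = (1 - 8.1669849/8.34)*100 = 2.0745 %


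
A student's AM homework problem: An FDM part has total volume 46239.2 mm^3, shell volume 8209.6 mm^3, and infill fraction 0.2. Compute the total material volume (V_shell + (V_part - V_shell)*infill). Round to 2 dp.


V_infill = (46239.2 - 8209.6) * 0.2 = 7605.92
V_total = 8209.6 + 7605.92 = 15815.52 mm^3


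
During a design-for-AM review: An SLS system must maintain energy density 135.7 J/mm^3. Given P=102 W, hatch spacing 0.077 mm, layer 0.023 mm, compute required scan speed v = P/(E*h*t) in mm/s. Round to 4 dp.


v = 102 / (135.7*0.077*0.023) = 424.4258 mm/s


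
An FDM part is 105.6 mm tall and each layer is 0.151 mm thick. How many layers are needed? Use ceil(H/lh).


Layers = ceil(105.6/0.151) = 700


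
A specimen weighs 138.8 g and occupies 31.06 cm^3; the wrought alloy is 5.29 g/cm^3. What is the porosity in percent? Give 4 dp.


rho_part = 138.8 / 31.06 = 4.46877012 g/cm^3
Porosity = (1 - 4.46877012/5.29)*100 = 15.5242 %


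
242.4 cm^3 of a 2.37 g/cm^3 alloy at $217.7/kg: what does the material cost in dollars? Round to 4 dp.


Mass = 242.4*2.37/1000 = 0.574488 kg
Cost = 0.574488 * 217.7 = 125.066 $


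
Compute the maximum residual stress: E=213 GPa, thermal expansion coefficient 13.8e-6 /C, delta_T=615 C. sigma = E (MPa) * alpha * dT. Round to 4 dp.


sigma = 213*1000 * 13.8e-6 * 615 = 1807.731 MPa


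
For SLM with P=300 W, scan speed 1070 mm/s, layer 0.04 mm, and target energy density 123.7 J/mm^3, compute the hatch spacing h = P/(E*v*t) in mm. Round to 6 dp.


h = 300 / (123.7*1070*0.04) = 0.056664 mm


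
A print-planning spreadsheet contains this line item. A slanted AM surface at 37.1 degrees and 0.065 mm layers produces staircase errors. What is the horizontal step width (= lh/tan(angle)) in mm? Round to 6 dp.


step = 0.065 / tan(37.1) = 0.085945 mm


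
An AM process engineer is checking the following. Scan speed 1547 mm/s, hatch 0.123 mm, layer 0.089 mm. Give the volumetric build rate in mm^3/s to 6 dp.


Rate = 1547 * 0.123 * 0.089 = 16.935009 mm^3/s


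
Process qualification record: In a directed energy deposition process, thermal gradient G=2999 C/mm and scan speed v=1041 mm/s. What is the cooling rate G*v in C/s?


CR = 2999 * 1041 = 3121959 C/s


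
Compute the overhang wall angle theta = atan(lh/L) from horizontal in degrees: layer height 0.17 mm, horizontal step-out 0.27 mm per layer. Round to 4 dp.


angle = atan(0.17/0.27) = 32.1957 degrees


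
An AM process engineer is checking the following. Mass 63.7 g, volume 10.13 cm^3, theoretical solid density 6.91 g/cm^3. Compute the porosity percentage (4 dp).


rho_part = 63.7 / 10.13 = 6.28825271 g/cm^3
Porosity = (1 - 6.28825271/6.91)*100 = 8.9978 %


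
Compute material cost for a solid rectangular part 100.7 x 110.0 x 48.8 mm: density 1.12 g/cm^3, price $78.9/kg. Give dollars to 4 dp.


V = 100.7 * 110.0 * 48.8 = 540557.6 mm^3 = 540.5576 cm^3
Mass = 540.5576 * 1.12 / 1000 = 0.60542451 kg
Cost = 0.60542451 * 78.9 = 47.768 $


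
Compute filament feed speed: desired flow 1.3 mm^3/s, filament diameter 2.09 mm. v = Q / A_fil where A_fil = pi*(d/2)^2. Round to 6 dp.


A = pi*(2.09/2)^2 = 3.430698
v = 1.3 / 3.430698 = 0.378932 mm/s


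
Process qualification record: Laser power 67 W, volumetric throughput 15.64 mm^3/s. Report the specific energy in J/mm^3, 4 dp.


SE = 67 / 15.64 = 4.2839 J/mm^3


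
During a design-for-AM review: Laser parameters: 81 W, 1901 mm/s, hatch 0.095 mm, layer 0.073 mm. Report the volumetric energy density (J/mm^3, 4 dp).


E = 81 / (1901*0.095*0.073) = 6.1441 J/mm^3


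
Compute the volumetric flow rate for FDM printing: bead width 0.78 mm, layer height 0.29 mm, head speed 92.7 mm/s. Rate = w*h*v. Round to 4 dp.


Rate = 0.78 * 0.29 * 92.7 = 20.9687 mm^3/s


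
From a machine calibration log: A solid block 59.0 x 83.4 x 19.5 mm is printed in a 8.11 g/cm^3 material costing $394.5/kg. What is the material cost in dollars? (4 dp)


V = 59.0 * 83.4 * 19.5 = 95951.7 mm^3 = 95.9517 cm^3
Mass = 95.9517 * 8.11 / 1000 = 0.77816829 kg
Cost = 0.77816829 * 394.5 = 306.9874 $


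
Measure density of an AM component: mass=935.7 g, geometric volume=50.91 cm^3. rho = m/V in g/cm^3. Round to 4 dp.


rho = 935.7 / 50.91 = 18.3795 g/cm^3


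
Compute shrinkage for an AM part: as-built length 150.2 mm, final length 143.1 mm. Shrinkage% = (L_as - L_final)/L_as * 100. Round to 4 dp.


Shrinkage = ((150.2-143.1)/150.2)*100 = 4.727 %


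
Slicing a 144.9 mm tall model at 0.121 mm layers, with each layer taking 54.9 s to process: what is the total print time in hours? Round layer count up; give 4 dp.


Layers = ceil(144.9/0.121) = 1198
t = 1198 * 54.9 / 3600 = 18.2695 hrs


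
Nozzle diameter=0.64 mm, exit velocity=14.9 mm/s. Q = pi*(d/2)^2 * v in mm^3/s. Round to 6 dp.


A = pi*(0.64/2)^2 = 0.32169909 mm^2
Q = 0.32169909 * 14.9 = 4.793316 mm^3/s


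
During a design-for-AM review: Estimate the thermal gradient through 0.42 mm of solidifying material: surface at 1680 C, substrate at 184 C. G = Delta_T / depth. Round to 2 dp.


G = (1680-184)/0.42 = 3561.9 C/mm


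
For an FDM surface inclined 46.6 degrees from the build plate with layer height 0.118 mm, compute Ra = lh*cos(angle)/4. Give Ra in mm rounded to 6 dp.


Ra = 0.118 * cos(46.6) / 4 = 0.020269 mm


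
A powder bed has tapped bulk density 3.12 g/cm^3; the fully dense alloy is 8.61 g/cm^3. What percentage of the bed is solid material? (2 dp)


Packing = (3.12/8.61)*100 = 36.24 %


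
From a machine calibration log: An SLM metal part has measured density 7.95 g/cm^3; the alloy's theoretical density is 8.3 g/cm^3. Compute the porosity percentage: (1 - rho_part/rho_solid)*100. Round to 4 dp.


Porosity = (1-7.95/8.3)*100 = 4.2169 %


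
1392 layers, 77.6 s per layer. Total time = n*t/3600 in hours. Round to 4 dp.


t = 1392 * 77.6 / 3600 = 30.0053 hrs


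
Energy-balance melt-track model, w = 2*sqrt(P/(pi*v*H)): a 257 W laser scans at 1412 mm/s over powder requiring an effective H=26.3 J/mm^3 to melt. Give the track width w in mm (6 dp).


w = 2*sqrt(257/(pi*1412*26.3)) = 0.09387 mm


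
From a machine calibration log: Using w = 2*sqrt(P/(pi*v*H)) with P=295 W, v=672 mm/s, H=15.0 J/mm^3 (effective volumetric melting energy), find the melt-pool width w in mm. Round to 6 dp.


w = 2*sqrt(295/(pi*672*15.0)) = 0.193035 mm


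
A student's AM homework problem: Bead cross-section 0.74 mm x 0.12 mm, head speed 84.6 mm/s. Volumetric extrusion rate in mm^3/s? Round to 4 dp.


Rate = 0.74 * 0.12 * 84.6 = 7.5125 mm^3/s


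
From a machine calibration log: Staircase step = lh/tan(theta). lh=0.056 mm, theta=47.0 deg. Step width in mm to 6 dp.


step = 0.056 / tan(47.0) = 0.052221 mm


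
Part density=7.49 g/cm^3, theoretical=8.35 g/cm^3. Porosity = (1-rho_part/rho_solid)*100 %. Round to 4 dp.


Porosity = (1-7.49/8.35)*100 = 10.2994 %


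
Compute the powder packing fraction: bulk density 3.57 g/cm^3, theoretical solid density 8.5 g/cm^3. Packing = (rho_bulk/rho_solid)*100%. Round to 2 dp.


Packing = (3.57/8.5)*100 = 42.0 %


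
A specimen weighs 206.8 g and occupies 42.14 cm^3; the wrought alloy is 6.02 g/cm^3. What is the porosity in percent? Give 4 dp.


rho_part = 206.8 / 42.14 = 4.90745135 g/cm^3
Porosity = (1 - 4.90745135/6.02)*100 = 18.4809 %


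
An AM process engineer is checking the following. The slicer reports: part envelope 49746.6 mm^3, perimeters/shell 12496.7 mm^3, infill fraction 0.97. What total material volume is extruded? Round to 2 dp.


V_infill = (49746.6 - 12496.7) * 0.97 = 36132.4
V_total = 12496.7 + 36132.4 = 48629.1 mm^3


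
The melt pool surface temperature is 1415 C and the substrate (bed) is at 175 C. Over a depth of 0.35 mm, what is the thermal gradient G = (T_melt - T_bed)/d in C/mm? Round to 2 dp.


G = (1415-175)/0.35 = 3542.86 C/mm


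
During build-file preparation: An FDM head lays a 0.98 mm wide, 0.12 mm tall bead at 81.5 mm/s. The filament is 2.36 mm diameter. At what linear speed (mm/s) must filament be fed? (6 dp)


Q = 0.98 * 0.12 * 81.5 = 9.5844 mm^3/s
A_fil = pi*(2.36/2)^2 = 4.37435361 mm^2
v_feed = 9.5844 / 4.37435361 = 2.191044 mm/s


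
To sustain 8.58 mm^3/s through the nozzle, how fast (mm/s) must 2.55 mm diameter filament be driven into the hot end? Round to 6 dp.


A = pi*(2.55/2)^2 = 5.107052
v = 8.58 / 5.107052 = 1.68003 mm/s


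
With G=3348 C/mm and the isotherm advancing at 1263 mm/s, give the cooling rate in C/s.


CR = 3348 * 1263 = 4228524 C/s


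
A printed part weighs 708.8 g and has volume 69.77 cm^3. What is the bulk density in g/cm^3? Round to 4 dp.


rho = 708.8 / 69.77 = 10.1591 g/cm^3


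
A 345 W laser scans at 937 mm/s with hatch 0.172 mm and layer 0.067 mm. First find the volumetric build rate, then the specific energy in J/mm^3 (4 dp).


Build rate = 937 * 0.172 * 0.067 = 10.797988 mm^3/s
SE = 345 / 10.797988 = 31.9504 J/mm^3
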